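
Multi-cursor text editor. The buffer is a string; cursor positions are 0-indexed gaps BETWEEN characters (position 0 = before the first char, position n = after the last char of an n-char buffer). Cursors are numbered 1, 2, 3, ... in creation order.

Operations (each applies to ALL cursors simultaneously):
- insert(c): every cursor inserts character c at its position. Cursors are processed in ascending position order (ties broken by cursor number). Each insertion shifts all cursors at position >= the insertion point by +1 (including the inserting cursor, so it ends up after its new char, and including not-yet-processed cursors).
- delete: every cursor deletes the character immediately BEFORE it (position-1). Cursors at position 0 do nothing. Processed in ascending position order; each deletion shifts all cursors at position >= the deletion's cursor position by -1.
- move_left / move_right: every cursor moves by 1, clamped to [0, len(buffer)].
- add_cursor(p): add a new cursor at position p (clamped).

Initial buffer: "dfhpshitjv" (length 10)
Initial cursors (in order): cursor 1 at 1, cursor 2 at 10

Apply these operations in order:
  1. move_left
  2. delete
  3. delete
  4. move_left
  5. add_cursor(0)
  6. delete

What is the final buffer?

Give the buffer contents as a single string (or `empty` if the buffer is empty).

After op 1 (move_left): buffer="dfhpshitjv" (len 10), cursors c1@0 c2@9, authorship ..........
After op 2 (delete): buffer="dfhpshitv" (len 9), cursors c1@0 c2@8, authorship .........
After op 3 (delete): buffer="dfhpshiv" (len 8), cursors c1@0 c2@7, authorship ........
After op 4 (move_left): buffer="dfhpshiv" (len 8), cursors c1@0 c2@6, authorship ........
After op 5 (add_cursor(0)): buffer="dfhpshiv" (len 8), cursors c1@0 c3@0 c2@6, authorship ........
After op 6 (delete): buffer="dfhpsiv" (len 7), cursors c1@0 c3@0 c2@5, authorship .......

Answer: dfhpsiv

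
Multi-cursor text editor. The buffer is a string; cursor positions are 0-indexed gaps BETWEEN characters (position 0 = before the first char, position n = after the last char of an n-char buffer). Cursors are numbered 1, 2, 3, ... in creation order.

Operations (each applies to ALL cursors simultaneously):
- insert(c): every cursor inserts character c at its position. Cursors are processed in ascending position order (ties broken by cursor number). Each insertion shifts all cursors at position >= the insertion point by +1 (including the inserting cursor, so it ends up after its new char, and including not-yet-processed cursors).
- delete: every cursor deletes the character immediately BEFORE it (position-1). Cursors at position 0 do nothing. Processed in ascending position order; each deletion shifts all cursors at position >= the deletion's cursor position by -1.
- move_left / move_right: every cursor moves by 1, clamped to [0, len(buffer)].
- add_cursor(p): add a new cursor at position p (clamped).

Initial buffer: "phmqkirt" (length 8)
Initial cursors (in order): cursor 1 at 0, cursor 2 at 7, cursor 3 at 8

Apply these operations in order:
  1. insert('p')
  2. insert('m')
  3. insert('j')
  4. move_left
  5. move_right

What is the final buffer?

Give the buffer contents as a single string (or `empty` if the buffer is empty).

After op 1 (insert('p')): buffer="pphmqkirptp" (len 11), cursors c1@1 c2@9 c3@11, authorship 1.......2.3
After op 2 (insert('m')): buffer="pmphmqkirpmtpm" (len 14), cursors c1@2 c2@11 c3@14, authorship 11.......22.33
After op 3 (insert('j')): buffer="pmjphmqkirpmjtpmj" (len 17), cursors c1@3 c2@13 c3@17, authorship 111.......222.333
After op 4 (move_left): buffer="pmjphmqkirpmjtpmj" (len 17), cursors c1@2 c2@12 c3@16, authorship 111.......222.333
After op 5 (move_right): buffer="pmjphmqkirpmjtpmj" (len 17), cursors c1@3 c2@13 c3@17, authorship 111.......222.333

Answer: pmjphmqkirpmjtpmj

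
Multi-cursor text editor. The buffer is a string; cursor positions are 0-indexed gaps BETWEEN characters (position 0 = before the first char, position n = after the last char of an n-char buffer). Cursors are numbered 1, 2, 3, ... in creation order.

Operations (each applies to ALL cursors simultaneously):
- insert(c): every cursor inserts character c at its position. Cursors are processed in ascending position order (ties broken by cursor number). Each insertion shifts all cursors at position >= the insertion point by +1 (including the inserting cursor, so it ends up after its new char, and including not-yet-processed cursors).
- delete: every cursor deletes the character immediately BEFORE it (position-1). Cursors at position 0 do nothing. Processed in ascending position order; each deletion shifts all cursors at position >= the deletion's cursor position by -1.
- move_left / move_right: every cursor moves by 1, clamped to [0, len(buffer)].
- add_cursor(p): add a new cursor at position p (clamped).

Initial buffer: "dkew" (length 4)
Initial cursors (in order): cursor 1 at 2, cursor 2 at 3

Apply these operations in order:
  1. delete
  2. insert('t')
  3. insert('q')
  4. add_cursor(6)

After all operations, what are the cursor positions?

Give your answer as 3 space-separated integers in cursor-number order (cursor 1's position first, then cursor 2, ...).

Answer: 5 5 6

Derivation:
After op 1 (delete): buffer="dw" (len 2), cursors c1@1 c2@1, authorship ..
After op 2 (insert('t')): buffer="dttw" (len 4), cursors c1@3 c2@3, authorship .12.
After op 3 (insert('q')): buffer="dttqqw" (len 6), cursors c1@5 c2@5, authorship .1212.
After op 4 (add_cursor(6)): buffer="dttqqw" (len 6), cursors c1@5 c2@5 c3@6, authorship .1212.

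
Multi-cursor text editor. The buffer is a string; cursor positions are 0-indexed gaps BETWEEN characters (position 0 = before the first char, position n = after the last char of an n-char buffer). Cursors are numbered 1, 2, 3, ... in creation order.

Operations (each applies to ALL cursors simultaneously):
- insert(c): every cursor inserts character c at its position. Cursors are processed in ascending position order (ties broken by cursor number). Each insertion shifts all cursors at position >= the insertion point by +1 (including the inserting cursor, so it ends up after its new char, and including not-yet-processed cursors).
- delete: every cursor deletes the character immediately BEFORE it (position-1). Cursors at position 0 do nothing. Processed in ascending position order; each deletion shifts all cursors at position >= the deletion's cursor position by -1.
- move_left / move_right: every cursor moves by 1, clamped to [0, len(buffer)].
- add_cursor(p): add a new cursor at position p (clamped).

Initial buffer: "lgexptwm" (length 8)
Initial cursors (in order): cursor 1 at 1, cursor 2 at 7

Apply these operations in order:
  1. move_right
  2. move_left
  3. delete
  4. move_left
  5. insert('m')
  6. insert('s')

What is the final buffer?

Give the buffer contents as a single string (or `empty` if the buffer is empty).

Answer: msgexpmstm

Derivation:
After op 1 (move_right): buffer="lgexptwm" (len 8), cursors c1@2 c2@8, authorship ........
After op 2 (move_left): buffer="lgexptwm" (len 8), cursors c1@1 c2@7, authorship ........
After op 3 (delete): buffer="gexptm" (len 6), cursors c1@0 c2@5, authorship ......
After op 4 (move_left): buffer="gexptm" (len 6), cursors c1@0 c2@4, authorship ......
After op 5 (insert('m')): buffer="mgexpmtm" (len 8), cursors c1@1 c2@6, authorship 1....2..
After op 6 (insert('s')): buffer="msgexpmstm" (len 10), cursors c1@2 c2@8, authorship 11....22..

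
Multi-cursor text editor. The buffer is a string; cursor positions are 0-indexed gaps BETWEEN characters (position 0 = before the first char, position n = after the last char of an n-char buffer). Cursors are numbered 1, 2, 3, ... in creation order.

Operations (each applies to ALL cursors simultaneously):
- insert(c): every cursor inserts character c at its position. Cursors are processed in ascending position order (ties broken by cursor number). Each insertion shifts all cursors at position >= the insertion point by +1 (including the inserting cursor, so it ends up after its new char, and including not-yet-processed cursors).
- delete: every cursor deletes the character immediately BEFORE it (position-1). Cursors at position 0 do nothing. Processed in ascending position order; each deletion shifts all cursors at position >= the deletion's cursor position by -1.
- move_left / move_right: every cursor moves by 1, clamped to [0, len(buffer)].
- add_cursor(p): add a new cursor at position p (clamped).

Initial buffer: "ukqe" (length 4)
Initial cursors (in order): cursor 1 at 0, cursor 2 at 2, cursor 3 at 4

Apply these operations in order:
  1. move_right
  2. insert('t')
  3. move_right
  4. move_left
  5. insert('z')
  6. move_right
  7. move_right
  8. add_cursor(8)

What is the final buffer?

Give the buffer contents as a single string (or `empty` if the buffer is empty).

Answer: utzkqtzezt

Derivation:
After op 1 (move_right): buffer="ukqe" (len 4), cursors c1@1 c2@3 c3@4, authorship ....
After op 2 (insert('t')): buffer="utkqtet" (len 7), cursors c1@2 c2@5 c3@7, authorship .1..2.3
After op 3 (move_right): buffer="utkqtet" (len 7), cursors c1@3 c2@6 c3@7, authorship .1..2.3
After op 4 (move_left): buffer="utkqtet" (len 7), cursors c1@2 c2@5 c3@6, authorship .1..2.3
After op 5 (insert('z')): buffer="utzkqtzezt" (len 10), cursors c1@3 c2@7 c3@9, authorship .11..22.33
After op 6 (move_right): buffer="utzkqtzezt" (len 10), cursors c1@4 c2@8 c3@10, authorship .11..22.33
After op 7 (move_right): buffer="utzkqtzezt" (len 10), cursors c1@5 c2@9 c3@10, authorship .11..22.33
After op 8 (add_cursor(8)): buffer="utzkqtzezt" (len 10), cursors c1@5 c4@8 c2@9 c3@10, authorship .11..22.33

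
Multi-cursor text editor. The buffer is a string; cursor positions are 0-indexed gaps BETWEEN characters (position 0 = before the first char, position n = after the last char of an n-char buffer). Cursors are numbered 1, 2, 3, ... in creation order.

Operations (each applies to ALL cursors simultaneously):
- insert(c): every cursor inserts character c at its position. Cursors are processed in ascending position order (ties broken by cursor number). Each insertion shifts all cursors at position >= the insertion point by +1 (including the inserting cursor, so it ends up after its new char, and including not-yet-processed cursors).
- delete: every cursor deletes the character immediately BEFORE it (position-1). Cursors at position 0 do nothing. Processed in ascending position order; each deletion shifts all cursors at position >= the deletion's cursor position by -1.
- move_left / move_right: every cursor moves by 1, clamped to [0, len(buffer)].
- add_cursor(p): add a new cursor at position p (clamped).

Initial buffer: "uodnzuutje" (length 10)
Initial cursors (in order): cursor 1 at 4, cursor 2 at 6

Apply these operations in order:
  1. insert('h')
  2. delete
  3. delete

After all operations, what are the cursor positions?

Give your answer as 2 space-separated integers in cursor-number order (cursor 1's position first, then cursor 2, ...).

Answer: 3 4

Derivation:
After op 1 (insert('h')): buffer="uodnhzuhutje" (len 12), cursors c1@5 c2@8, authorship ....1..2....
After op 2 (delete): buffer="uodnzuutje" (len 10), cursors c1@4 c2@6, authorship ..........
After op 3 (delete): buffer="uodzutje" (len 8), cursors c1@3 c2@4, authorship ........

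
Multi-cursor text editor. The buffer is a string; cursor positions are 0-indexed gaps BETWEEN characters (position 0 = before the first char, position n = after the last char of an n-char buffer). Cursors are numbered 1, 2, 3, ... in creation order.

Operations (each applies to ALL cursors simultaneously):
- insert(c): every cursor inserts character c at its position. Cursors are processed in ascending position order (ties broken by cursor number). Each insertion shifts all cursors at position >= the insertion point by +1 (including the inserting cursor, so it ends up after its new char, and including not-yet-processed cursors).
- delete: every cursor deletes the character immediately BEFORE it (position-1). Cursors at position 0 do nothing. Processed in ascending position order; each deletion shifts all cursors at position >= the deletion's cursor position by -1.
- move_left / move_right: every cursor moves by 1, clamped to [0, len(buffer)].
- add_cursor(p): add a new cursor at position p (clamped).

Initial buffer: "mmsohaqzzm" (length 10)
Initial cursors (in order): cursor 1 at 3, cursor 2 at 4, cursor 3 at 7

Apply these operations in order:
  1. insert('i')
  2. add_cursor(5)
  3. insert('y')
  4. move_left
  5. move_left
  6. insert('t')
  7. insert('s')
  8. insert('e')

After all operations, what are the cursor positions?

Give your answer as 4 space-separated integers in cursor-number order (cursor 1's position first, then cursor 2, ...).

After op 1 (insert('i')): buffer="mmsioihaqizzm" (len 13), cursors c1@4 c2@6 c3@10, authorship ...1.2...3...
After op 2 (add_cursor(5)): buffer="mmsioihaqizzm" (len 13), cursors c1@4 c4@5 c2@6 c3@10, authorship ...1.2...3...
After op 3 (insert('y')): buffer="mmsiyoyiyhaqiyzzm" (len 17), cursors c1@5 c4@7 c2@9 c3@14, authorship ...11.422...33...
After op 4 (move_left): buffer="mmsiyoyiyhaqiyzzm" (len 17), cursors c1@4 c4@6 c2@8 c3@13, authorship ...11.422...33...
After op 5 (move_left): buffer="mmsiyoyiyhaqiyzzm" (len 17), cursors c1@3 c4@5 c2@7 c3@12, authorship ...11.422...33...
After op 6 (insert('t')): buffer="mmstiytoytiyhaqtiyzzm" (len 21), cursors c1@4 c4@7 c2@10 c3@16, authorship ...1114.4222...333...
After op 7 (insert('s')): buffer="mmstsiytsoytsiyhaqtsiyzzm" (len 25), cursors c1@5 c4@9 c2@13 c3@20, authorship ...111144.42222...3333...
After op 8 (insert('e')): buffer="mmstseiytseoytseiyhaqtseiyzzm" (len 29), cursors c1@6 c4@11 c2@16 c3@24, authorship ...11111444.422222...33333...

Answer: 6 16 24 11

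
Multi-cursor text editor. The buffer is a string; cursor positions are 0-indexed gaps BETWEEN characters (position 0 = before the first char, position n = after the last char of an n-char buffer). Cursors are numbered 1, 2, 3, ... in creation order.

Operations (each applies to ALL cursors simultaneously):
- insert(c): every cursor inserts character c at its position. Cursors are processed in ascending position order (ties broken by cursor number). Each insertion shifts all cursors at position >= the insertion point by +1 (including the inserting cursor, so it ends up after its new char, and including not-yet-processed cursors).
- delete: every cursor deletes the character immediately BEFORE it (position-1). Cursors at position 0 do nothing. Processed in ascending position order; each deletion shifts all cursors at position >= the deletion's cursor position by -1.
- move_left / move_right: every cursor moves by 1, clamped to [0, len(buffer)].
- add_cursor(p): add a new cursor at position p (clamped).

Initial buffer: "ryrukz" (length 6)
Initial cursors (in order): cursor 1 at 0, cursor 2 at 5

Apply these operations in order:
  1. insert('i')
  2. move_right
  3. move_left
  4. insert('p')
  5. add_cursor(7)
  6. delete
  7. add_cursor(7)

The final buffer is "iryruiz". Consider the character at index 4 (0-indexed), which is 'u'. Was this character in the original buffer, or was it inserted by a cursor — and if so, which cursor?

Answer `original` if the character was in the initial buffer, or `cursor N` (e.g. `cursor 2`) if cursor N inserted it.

Answer: original

Derivation:
After op 1 (insert('i')): buffer="iryrukiz" (len 8), cursors c1@1 c2@7, authorship 1.....2.
After op 2 (move_right): buffer="iryrukiz" (len 8), cursors c1@2 c2@8, authorship 1.....2.
After op 3 (move_left): buffer="iryrukiz" (len 8), cursors c1@1 c2@7, authorship 1.....2.
After op 4 (insert('p')): buffer="ipryrukipz" (len 10), cursors c1@2 c2@9, authorship 11.....22.
After op 5 (add_cursor(7)): buffer="ipryrukipz" (len 10), cursors c1@2 c3@7 c2@9, authorship 11.....22.
After op 6 (delete): buffer="iryruiz" (len 7), cursors c1@1 c3@5 c2@6, authorship 1....2.
After op 7 (add_cursor(7)): buffer="iryruiz" (len 7), cursors c1@1 c3@5 c2@6 c4@7, authorship 1....2.
Authorship (.=original, N=cursor N): 1 . . . . 2 .
Index 4: author = original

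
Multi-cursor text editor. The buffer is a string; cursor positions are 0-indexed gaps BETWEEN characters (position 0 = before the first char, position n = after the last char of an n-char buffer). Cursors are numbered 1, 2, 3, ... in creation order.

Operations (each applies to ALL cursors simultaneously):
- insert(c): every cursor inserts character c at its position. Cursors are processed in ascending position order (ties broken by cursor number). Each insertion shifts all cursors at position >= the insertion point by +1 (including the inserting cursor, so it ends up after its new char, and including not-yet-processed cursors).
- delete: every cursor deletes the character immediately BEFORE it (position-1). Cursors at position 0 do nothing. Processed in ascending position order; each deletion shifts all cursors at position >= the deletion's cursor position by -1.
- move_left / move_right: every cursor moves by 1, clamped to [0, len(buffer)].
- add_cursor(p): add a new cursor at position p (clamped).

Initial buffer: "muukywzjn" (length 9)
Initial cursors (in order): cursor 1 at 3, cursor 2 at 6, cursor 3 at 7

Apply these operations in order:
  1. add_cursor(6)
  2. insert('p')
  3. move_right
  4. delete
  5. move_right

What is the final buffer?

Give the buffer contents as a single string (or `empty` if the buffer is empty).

Answer: muupywppn

Derivation:
After op 1 (add_cursor(6)): buffer="muukywzjn" (len 9), cursors c1@3 c2@6 c4@6 c3@7, authorship .........
After op 2 (insert('p')): buffer="muupkywppzpjn" (len 13), cursors c1@4 c2@9 c4@9 c3@11, authorship ...1...24.3..
After op 3 (move_right): buffer="muupkywppzpjn" (len 13), cursors c1@5 c2@10 c4@10 c3@12, authorship ...1...24.3..
After op 4 (delete): buffer="muupywppn" (len 9), cursors c1@4 c2@7 c4@7 c3@8, authorship ...1..23.
After op 5 (move_right): buffer="muupywppn" (len 9), cursors c1@5 c2@8 c4@8 c3@9, authorship ...1..23.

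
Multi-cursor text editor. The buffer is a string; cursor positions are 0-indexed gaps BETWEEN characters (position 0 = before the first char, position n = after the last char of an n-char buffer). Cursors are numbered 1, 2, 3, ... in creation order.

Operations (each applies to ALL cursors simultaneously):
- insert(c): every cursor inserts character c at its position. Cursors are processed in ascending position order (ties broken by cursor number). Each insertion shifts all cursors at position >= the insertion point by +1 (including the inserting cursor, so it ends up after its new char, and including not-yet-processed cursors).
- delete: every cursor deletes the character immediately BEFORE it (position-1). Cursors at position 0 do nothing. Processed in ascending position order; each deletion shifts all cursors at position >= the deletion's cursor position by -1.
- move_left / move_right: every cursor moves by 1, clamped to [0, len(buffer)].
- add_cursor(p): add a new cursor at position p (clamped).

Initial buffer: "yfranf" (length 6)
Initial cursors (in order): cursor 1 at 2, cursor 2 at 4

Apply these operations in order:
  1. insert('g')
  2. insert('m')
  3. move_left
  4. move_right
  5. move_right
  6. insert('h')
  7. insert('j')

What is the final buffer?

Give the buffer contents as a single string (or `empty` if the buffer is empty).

After op 1 (insert('g')): buffer="yfgragnf" (len 8), cursors c1@3 c2@6, authorship ..1..2..
After op 2 (insert('m')): buffer="yfgmragmnf" (len 10), cursors c1@4 c2@8, authorship ..11..22..
After op 3 (move_left): buffer="yfgmragmnf" (len 10), cursors c1@3 c2@7, authorship ..11..22..
After op 4 (move_right): buffer="yfgmragmnf" (len 10), cursors c1@4 c2@8, authorship ..11..22..
After op 5 (move_right): buffer="yfgmragmnf" (len 10), cursors c1@5 c2@9, authorship ..11..22..
After op 6 (insert('h')): buffer="yfgmrhagmnhf" (len 12), cursors c1@6 c2@11, authorship ..11.1.22.2.
After op 7 (insert('j')): buffer="yfgmrhjagmnhjf" (len 14), cursors c1@7 c2@13, authorship ..11.11.22.22.

Answer: yfgmrhjagmnhjf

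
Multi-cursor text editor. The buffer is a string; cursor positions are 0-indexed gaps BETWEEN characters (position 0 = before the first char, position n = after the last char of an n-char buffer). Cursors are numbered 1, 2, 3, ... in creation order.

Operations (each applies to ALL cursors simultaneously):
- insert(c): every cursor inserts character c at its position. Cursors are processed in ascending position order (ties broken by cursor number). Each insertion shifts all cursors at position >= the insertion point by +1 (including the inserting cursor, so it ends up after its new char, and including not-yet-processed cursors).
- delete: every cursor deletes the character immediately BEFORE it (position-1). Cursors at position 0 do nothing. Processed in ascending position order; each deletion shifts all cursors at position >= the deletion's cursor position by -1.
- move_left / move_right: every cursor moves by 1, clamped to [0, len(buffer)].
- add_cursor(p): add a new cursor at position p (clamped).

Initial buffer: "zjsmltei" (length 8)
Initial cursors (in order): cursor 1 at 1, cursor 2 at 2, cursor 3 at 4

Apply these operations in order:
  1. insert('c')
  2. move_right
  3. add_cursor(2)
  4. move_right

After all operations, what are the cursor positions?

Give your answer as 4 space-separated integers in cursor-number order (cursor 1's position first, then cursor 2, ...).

After op 1 (insert('c')): buffer="zcjcsmcltei" (len 11), cursors c1@2 c2@4 c3@7, authorship .1.2..3....
After op 2 (move_right): buffer="zcjcsmcltei" (len 11), cursors c1@3 c2@5 c3@8, authorship .1.2..3....
After op 3 (add_cursor(2)): buffer="zcjcsmcltei" (len 11), cursors c4@2 c1@3 c2@5 c3@8, authorship .1.2..3....
After op 4 (move_right): buffer="zcjcsmcltei" (len 11), cursors c4@3 c1@4 c2@6 c3@9, authorship .1.2..3....

Answer: 4 6 9 3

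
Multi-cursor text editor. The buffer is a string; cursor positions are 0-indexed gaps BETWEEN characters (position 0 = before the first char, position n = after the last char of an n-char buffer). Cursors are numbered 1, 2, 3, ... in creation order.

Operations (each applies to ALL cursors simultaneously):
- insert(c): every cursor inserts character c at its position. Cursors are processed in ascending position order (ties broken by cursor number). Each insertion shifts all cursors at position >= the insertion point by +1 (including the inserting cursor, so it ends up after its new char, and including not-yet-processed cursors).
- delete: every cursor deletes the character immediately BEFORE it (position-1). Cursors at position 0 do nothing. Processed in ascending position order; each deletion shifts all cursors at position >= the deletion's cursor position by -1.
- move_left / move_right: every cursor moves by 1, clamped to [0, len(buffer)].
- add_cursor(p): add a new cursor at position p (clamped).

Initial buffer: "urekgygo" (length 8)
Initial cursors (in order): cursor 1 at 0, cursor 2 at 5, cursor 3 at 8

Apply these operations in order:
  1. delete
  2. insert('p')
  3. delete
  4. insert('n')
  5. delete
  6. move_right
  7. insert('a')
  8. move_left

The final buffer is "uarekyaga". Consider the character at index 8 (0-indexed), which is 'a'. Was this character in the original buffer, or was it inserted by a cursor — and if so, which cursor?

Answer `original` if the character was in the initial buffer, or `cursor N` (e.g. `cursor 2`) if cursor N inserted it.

After op 1 (delete): buffer="urekyg" (len 6), cursors c1@0 c2@4 c3@6, authorship ......
After op 2 (insert('p')): buffer="purekpygp" (len 9), cursors c1@1 c2@6 c3@9, authorship 1....2..3
After op 3 (delete): buffer="urekyg" (len 6), cursors c1@0 c2@4 c3@6, authorship ......
After op 4 (insert('n')): buffer="nureknygn" (len 9), cursors c1@1 c2@6 c3@9, authorship 1....2..3
After op 5 (delete): buffer="urekyg" (len 6), cursors c1@0 c2@4 c3@6, authorship ......
After op 6 (move_right): buffer="urekyg" (len 6), cursors c1@1 c2@5 c3@6, authorship ......
After op 7 (insert('a')): buffer="uarekyaga" (len 9), cursors c1@2 c2@7 c3@9, authorship .1....2.3
After op 8 (move_left): buffer="uarekyaga" (len 9), cursors c1@1 c2@6 c3@8, authorship .1....2.3
Authorship (.=original, N=cursor N): . 1 . . . . 2 . 3
Index 8: author = 3

Answer: cursor 3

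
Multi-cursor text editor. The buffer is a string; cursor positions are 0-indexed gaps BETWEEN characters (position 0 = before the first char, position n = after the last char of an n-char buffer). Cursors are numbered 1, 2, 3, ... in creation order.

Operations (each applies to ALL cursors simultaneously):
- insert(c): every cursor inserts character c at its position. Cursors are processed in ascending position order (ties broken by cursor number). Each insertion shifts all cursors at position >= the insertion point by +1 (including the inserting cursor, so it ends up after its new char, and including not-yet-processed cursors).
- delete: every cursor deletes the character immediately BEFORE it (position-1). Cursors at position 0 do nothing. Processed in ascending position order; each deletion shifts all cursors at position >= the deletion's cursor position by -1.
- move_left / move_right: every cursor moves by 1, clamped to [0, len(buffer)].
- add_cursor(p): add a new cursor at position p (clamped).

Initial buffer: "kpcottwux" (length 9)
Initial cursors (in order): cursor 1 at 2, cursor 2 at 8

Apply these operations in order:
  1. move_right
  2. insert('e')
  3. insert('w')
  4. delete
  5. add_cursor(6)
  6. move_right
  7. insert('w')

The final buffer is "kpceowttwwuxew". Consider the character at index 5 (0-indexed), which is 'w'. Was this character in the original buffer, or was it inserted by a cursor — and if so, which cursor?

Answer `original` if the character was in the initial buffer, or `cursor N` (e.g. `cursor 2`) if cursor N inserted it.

After op 1 (move_right): buffer="kpcottwux" (len 9), cursors c1@3 c2@9, authorship .........
After op 2 (insert('e')): buffer="kpceottwuxe" (len 11), cursors c1@4 c2@11, authorship ...1......2
After op 3 (insert('w')): buffer="kpcewottwuxew" (len 13), cursors c1@5 c2@13, authorship ...11......22
After op 4 (delete): buffer="kpceottwuxe" (len 11), cursors c1@4 c2@11, authorship ...1......2
After op 5 (add_cursor(6)): buffer="kpceottwuxe" (len 11), cursors c1@4 c3@6 c2@11, authorship ...1......2
After op 6 (move_right): buffer="kpceottwuxe" (len 11), cursors c1@5 c3@7 c2@11, authorship ...1......2
After op 7 (insert('w')): buffer="kpceowttwwuxew" (len 14), cursors c1@6 c3@9 c2@14, authorship ...1.1..3...22
Authorship (.=original, N=cursor N): . . . 1 . 1 . . 3 . . . 2 2
Index 5: author = 1

Answer: cursor 1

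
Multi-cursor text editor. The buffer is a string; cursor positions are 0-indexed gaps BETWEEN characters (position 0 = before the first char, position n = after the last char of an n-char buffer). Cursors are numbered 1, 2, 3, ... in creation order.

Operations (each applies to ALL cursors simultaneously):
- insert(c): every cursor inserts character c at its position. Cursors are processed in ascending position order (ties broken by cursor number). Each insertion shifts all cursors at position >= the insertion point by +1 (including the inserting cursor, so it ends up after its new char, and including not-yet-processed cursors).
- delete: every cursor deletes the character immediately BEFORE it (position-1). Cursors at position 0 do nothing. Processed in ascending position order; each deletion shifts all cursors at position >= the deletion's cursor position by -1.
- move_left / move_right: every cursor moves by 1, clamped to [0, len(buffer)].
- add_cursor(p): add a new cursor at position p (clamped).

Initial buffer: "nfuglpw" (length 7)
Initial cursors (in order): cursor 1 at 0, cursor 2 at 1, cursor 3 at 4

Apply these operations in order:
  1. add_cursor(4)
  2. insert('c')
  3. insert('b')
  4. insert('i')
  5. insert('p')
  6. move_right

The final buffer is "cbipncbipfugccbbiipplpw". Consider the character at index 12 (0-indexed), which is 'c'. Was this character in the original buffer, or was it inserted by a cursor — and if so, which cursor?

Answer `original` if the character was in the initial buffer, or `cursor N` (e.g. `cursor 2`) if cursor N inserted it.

After op 1 (add_cursor(4)): buffer="nfuglpw" (len 7), cursors c1@0 c2@1 c3@4 c4@4, authorship .......
After op 2 (insert('c')): buffer="cncfugcclpw" (len 11), cursors c1@1 c2@3 c3@8 c4@8, authorship 1.2...34...
After op 3 (insert('b')): buffer="cbncbfugccbblpw" (len 15), cursors c1@2 c2@5 c3@12 c4@12, authorship 11.22...3434...
After op 4 (insert('i')): buffer="cbincbifugccbbiilpw" (len 19), cursors c1@3 c2@7 c3@16 c4@16, authorship 111.222...343434...
After op 5 (insert('p')): buffer="cbipncbipfugccbbiipplpw" (len 23), cursors c1@4 c2@9 c3@20 c4@20, authorship 1111.2222...34343434...
After op 6 (move_right): buffer="cbipncbipfugccbbiipplpw" (len 23), cursors c1@5 c2@10 c3@21 c4@21, authorship 1111.2222...34343434...
Authorship (.=original, N=cursor N): 1 1 1 1 . 2 2 2 2 . . . 3 4 3 4 3 4 3 4 . . .
Index 12: author = 3

Answer: cursor 3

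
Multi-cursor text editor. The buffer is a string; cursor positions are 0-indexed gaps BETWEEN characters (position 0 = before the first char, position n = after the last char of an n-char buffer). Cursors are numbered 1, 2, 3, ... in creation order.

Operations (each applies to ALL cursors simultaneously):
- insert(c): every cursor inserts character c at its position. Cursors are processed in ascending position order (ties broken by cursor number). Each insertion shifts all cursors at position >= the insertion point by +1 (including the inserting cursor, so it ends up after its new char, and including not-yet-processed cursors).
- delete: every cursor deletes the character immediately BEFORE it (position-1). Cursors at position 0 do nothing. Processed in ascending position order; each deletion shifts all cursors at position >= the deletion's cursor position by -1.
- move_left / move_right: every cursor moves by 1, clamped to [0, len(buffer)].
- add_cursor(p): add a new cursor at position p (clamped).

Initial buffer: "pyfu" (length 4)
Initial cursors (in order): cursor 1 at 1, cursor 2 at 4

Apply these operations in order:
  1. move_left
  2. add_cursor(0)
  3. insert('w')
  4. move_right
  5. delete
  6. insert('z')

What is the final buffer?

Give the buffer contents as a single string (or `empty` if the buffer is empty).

After op 1 (move_left): buffer="pyfu" (len 4), cursors c1@0 c2@3, authorship ....
After op 2 (add_cursor(0)): buffer="pyfu" (len 4), cursors c1@0 c3@0 c2@3, authorship ....
After op 3 (insert('w')): buffer="wwpyfwu" (len 7), cursors c1@2 c3@2 c2@6, authorship 13...2.
After op 4 (move_right): buffer="wwpyfwu" (len 7), cursors c1@3 c3@3 c2@7, authorship 13...2.
After op 5 (delete): buffer="wyfw" (len 4), cursors c1@1 c3@1 c2@4, authorship 1..2
After op 6 (insert('z')): buffer="wzzyfwz" (len 7), cursors c1@3 c3@3 c2@7, authorship 113..22

Answer: wzzyfwz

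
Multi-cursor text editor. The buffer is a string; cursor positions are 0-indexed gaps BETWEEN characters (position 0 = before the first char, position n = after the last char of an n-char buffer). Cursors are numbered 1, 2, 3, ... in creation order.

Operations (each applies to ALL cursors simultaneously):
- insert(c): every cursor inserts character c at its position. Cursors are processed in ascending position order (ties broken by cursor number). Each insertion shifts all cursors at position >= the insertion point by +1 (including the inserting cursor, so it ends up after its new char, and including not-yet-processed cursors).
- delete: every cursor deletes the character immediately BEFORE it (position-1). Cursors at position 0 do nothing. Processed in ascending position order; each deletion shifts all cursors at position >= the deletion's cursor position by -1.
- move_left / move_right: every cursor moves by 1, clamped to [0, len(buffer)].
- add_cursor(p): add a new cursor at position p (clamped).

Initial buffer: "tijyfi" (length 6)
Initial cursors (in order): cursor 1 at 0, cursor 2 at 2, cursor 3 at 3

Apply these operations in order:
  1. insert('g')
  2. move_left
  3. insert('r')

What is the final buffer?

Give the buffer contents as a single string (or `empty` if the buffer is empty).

After op 1 (insert('g')): buffer="gtigjgyfi" (len 9), cursors c1@1 c2@4 c3@6, authorship 1..2.3...
After op 2 (move_left): buffer="gtigjgyfi" (len 9), cursors c1@0 c2@3 c3@5, authorship 1..2.3...
After op 3 (insert('r')): buffer="rgtirgjrgyfi" (len 12), cursors c1@1 c2@5 c3@8, authorship 11..22.33...

Answer: rgtirgjrgyfi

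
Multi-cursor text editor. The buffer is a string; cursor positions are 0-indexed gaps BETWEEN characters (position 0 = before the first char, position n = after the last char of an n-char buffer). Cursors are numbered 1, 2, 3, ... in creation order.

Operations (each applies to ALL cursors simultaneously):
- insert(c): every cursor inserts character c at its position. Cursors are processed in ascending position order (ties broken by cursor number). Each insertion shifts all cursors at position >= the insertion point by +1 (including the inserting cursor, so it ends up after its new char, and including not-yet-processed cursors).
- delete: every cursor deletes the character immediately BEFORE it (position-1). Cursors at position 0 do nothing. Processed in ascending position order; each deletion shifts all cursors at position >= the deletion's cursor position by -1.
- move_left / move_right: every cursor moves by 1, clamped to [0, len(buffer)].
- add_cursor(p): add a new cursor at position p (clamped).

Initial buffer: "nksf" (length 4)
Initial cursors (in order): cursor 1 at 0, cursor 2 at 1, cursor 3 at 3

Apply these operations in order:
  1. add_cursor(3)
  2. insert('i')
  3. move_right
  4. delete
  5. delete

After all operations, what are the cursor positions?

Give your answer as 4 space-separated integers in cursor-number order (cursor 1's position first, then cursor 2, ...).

After op 1 (add_cursor(3)): buffer="nksf" (len 4), cursors c1@0 c2@1 c3@3 c4@3, authorship ....
After op 2 (insert('i')): buffer="iniksiif" (len 8), cursors c1@1 c2@3 c3@7 c4@7, authorship 1.2..34.
After op 3 (move_right): buffer="iniksiif" (len 8), cursors c1@2 c2@4 c3@8 c4@8, authorship 1.2..34.
After op 4 (delete): buffer="iisi" (len 4), cursors c1@1 c2@2 c3@4 c4@4, authorship 12.3
After op 5 (delete): buffer="" (len 0), cursors c1@0 c2@0 c3@0 c4@0, authorship 

Answer: 0 0 0 0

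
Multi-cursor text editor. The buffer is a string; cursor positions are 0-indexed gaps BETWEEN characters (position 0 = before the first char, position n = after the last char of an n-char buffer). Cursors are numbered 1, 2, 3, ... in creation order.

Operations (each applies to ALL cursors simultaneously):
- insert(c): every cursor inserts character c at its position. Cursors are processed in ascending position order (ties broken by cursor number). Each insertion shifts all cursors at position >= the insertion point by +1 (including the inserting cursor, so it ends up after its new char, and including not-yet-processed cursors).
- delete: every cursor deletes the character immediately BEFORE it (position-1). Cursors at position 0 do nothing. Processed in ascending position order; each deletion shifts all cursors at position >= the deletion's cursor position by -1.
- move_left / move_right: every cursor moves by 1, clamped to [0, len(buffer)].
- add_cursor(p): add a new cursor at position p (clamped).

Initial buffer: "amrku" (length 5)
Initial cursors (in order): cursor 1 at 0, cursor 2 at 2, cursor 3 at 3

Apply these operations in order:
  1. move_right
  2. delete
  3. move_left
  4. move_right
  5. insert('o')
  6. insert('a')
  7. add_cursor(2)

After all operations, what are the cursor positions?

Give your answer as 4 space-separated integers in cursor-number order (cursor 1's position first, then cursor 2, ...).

Answer: 7 7 7 2

Derivation:
After op 1 (move_right): buffer="amrku" (len 5), cursors c1@1 c2@3 c3@4, authorship .....
After op 2 (delete): buffer="mu" (len 2), cursors c1@0 c2@1 c3@1, authorship ..
After op 3 (move_left): buffer="mu" (len 2), cursors c1@0 c2@0 c3@0, authorship ..
After op 4 (move_right): buffer="mu" (len 2), cursors c1@1 c2@1 c3@1, authorship ..
After op 5 (insert('o')): buffer="mooou" (len 5), cursors c1@4 c2@4 c3@4, authorship .123.
After op 6 (insert('a')): buffer="moooaaau" (len 8), cursors c1@7 c2@7 c3@7, authorship .123123.
After op 7 (add_cursor(2)): buffer="moooaaau" (len 8), cursors c4@2 c1@7 c2@7 c3@7, authorship .123123.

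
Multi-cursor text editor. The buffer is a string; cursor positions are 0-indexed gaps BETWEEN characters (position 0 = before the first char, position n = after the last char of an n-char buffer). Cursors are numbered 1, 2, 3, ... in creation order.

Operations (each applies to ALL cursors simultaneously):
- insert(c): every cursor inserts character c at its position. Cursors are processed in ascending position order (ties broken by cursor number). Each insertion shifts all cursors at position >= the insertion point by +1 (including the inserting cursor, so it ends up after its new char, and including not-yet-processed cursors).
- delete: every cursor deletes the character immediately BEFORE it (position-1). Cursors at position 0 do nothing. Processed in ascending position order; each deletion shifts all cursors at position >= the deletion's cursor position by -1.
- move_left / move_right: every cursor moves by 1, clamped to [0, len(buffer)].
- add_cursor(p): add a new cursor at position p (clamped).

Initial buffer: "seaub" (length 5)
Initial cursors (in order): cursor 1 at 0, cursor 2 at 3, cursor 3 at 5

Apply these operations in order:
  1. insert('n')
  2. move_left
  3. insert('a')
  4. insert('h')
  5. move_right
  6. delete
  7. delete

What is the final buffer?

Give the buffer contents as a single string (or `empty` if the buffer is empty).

Answer: aseaauba

Derivation:
After op 1 (insert('n')): buffer="nseanubn" (len 8), cursors c1@1 c2@5 c3@8, authorship 1...2..3
After op 2 (move_left): buffer="nseanubn" (len 8), cursors c1@0 c2@4 c3@7, authorship 1...2..3
After op 3 (insert('a')): buffer="anseaanuban" (len 11), cursors c1@1 c2@6 c3@10, authorship 11...22..33
After op 4 (insert('h')): buffer="ahnseaahnubahn" (len 14), cursors c1@2 c2@8 c3@13, authorship 111...222..333
After op 5 (move_right): buffer="ahnseaahnubahn" (len 14), cursors c1@3 c2@9 c3@14, authorship 111...222..333
After op 6 (delete): buffer="ahseaahubah" (len 11), cursors c1@2 c2@7 c3@11, authorship 11...22..33
After op 7 (delete): buffer="aseaauba" (len 8), cursors c1@1 c2@5 c3@8, authorship 1...2..3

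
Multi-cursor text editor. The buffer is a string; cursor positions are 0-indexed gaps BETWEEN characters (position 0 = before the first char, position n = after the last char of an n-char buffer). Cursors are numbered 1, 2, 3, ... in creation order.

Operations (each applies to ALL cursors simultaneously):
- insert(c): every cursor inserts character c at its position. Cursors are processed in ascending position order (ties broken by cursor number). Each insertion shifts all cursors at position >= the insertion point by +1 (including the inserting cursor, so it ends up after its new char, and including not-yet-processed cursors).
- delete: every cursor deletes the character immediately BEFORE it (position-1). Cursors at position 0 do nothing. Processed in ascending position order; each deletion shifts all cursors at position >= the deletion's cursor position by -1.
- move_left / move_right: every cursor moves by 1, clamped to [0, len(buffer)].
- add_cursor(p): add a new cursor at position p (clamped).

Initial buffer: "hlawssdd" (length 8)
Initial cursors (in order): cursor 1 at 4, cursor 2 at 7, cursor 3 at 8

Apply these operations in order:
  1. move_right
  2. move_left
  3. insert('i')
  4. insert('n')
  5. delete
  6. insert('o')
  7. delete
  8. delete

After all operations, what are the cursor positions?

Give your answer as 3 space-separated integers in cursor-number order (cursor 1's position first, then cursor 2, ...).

Answer: 4 7 7

Derivation:
After op 1 (move_right): buffer="hlawssdd" (len 8), cursors c1@5 c2@8 c3@8, authorship ........
After op 2 (move_left): buffer="hlawssdd" (len 8), cursors c1@4 c2@7 c3@7, authorship ........
After op 3 (insert('i')): buffer="hlawissdiid" (len 11), cursors c1@5 c2@10 c3@10, authorship ....1...23.
After op 4 (insert('n')): buffer="hlawinssdiinnd" (len 14), cursors c1@6 c2@13 c3@13, authorship ....11...2323.
After op 5 (delete): buffer="hlawissdiid" (len 11), cursors c1@5 c2@10 c3@10, authorship ....1...23.
After op 6 (insert('o')): buffer="hlawiossdiiood" (len 14), cursors c1@6 c2@13 c3@13, authorship ....11...2323.
After op 7 (delete): buffer="hlawissdiid" (len 11), cursors c1@5 c2@10 c3@10, authorship ....1...23.
After op 8 (delete): buffer="hlawssdd" (len 8), cursors c1@4 c2@7 c3@7, authorship ........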